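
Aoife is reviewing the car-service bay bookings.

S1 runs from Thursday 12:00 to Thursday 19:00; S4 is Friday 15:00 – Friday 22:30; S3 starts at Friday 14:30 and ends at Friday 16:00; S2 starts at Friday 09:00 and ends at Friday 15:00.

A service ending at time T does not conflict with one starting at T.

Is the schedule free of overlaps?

Sorted by start: S1, S2, S3, S4.
S2 starts after S1 ends — done with S1.
S3 starts before S2 ends → S2 and S3 overlap.
That's a conflict, so the schedule is not conflict-free.

No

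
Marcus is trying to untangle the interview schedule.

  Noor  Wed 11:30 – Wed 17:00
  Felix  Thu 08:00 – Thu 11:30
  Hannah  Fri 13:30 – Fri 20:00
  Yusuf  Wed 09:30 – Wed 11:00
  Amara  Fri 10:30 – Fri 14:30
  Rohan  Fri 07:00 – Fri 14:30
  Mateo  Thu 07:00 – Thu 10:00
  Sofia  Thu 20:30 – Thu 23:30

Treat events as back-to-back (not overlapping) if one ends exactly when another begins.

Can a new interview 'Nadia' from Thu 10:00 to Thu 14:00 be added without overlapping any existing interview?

No — it overlaps Felix

Yusuf: ends Wed 11:00 at or before Nadia starts Thu 10:00 → clear.
Noor: ends Wed 17:00 at or before Nadia starts Thu 10:00 → clear.
Mateo: ends Thu 10:00 at or before Nadia starts Thu 10:00 → clear.
Felix: starts Thu 08:00 before Nadia ends Thu 14:00, and ends Thu 11:30 after Nadia starts Thu 10:00 → overlap.
Sofia: starts Thu 20:30 at or after Nadia ends Thu 14:00 → clear.
Rohan: starts Fri 07:00 at or after Nadia ends Thu 14:00 → clear.
Amara: starts Fri 10:30 at or after Nadia ends Thu 14:00 → clear.
Hannah: starts Fri 13:30 at or after Nadia ends Thu 14:00 → clear.
Nadia overlaps Felix.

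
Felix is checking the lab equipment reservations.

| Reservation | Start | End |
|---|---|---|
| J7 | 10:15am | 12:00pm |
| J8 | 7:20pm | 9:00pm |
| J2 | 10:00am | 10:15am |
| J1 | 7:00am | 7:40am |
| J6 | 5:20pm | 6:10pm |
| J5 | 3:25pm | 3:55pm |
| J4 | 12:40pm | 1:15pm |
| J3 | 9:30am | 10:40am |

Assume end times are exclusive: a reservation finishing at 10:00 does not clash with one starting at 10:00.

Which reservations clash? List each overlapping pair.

J2 & J3, J3 & J7

Check each pair: they overlap iff neither finishes before the other starts.
Sorted by start: J1, J3, J2, J7, J4, J5, J6, J8.
J3 starts after J1 ends — done with J1.
J2 starts before J3 ends → J3 and J2 overlap.
J7 starts before J3 ends → J3 and J7 overlap.
J4 starts after J3 ends — done with J3.
J7 starts exactly when J2 ends (back-to-back, no overlap) — done with J2.
J4 starts after J7 ends — done with J7.
J5 starts after J4 ends — done with J4.
J6 starts after J5 ends — done with J5.
J8 starts after J6 ends.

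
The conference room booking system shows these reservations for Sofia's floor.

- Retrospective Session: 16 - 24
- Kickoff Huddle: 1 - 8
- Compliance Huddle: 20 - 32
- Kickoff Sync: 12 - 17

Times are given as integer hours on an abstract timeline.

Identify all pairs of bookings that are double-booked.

Compliance Huddle & Retrospective Session, Kickoff Sync & Retrospective Session

Sorted by start: Kickoff Huddle, Kickoff Sync, Retrospective Session, Compliance Huddle.
Kickoff Sync starts after Kickoff Huddle ends, so nothing later overlaps Kickoff Huddle either.
Retrospective Session starts before Kickoff Sync ends → Kickoff Sync and Retrospective Session overlap.
Compliance Huddle starts after Kickoff Sync ends.
Compliance Huddle starts before Retrospective Session ends → Retrospective Session and Compliance Huddle overlap.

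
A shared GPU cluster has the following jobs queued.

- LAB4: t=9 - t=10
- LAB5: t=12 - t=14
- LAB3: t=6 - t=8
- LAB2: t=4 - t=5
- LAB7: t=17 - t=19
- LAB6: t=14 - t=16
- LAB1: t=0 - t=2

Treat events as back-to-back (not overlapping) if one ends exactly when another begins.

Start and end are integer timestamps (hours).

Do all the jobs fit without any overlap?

Yes

Sorted by start: LAB1, LAB2, LAB3, LAB4, LAB5, LAB6, LAB7.
LAB2 starts after LAB1 ends, so nothing later overlaps LAB1 either.
LAB3 starts after LAB2 ends, so nothing later overlaps LAB2 either.
LAB4 starts after LAB3 ends, so nothing later overlaps LAB3 either.
LAB5 starts after LAB4 ends, so nothing later overlaps LAB4 either.
LAB6 starts exactly when LAB5 ends (back-to-back, no overlap), so nothing later overlaps LAB5 either.
LAB7 starts after LAB6 ends.
Every pair is clear; the schedule has no overlaps.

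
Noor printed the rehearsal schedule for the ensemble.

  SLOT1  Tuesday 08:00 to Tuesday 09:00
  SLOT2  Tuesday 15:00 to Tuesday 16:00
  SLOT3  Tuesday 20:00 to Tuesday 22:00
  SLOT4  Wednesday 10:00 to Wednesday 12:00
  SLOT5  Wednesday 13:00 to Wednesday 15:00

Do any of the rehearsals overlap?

Sorted by start: SLOT1, SLOT2, SLOT3, SLOT4, SLOT5.
SLOT2 starts after SLOT1 ends, so nothing later overlaps SLOT1 either.
SLOT3 starts after SLOT2 ends, so nothing later overlaps SLOT2 either.
SLOT4 starts after SLOT3 ends, so nothing later overlaps SLOT3 either.
SLOT5 starts after SLOT4 ends.
Every pair is clear; the schedule has no overlaps.

No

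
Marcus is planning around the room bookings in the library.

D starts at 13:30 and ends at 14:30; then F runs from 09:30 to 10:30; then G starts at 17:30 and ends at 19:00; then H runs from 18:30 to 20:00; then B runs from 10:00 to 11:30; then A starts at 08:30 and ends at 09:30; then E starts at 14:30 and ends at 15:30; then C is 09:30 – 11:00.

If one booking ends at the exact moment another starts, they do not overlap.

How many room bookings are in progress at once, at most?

Sweep the timeline, counting +1 at each start and −1 at each end (ends before starts at a tie):
08:30 start A → 1
09:30 end A → 0
09:30 start C → 1
09:30 start F → 2
10:00 start B → 3
10:30 end F → 2
11:00 end C → 1
11:30 end B → 0
13:30 start D → 1
14:30 end D → 0
14:30 start E → 1
15:30 end E → 0
17:30 start G → 1
18:30 start H → 2
19:00 end G → 1
20:00 end H → 0
Peak is 3, at 10:00 (B, C, F).

3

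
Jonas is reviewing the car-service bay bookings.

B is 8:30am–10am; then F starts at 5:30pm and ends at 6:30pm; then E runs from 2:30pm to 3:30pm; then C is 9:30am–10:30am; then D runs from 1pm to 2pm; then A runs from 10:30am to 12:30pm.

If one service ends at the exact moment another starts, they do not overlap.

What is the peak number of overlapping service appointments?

Walk through starts and ends in time order (an end at T is processed before a start at T):
8:30am start B → 1
9:30am start C → 2
10am end B → 1
10:30am end C → 0
10:30am start A → 1
12:30pm end A → 0
1pm start D → 1
2pm end D → 0
2:30pm start E → 1
3:30pm end E → 0
5:30pm start F → 1
6:30pm end F → 0
Peak is 2, at 9:30am (B, C).

2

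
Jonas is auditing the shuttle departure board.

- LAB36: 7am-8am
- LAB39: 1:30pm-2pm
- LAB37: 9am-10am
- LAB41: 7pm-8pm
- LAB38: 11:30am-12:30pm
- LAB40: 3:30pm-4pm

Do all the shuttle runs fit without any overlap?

Check each pair: they overlap iff neither finishes before the other starts.
Sorted by start: LAB36, LAB37, LAB38, LAB39, LAB40, LAB41.
LAB37 starts after LAB36 ends — done with LAB36.
LAB38 starts after LAB37 ends — done with LAB37.
LAB39 starts after LAB38 ends — done with LAB38.
LAB40 starts after LAB39 ends — done with LAB39.
LAB41 starts after LAB40 ends.
Every pair is clear; the schedule has no overlaps.

Yes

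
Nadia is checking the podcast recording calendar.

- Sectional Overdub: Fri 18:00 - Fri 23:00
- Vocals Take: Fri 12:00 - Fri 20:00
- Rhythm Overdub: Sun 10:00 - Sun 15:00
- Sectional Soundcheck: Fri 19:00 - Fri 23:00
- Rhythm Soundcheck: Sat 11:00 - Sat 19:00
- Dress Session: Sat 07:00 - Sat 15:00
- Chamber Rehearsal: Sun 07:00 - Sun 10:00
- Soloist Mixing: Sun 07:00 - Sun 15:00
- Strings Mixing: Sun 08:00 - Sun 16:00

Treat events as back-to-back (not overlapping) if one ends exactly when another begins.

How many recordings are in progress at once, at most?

Sweep the timeline, counting +1 at each start and −1 at each end (ends before starts at a tie):
Fri 12:00 start Vocals Take → 1
Fri 18:00 start Sectional Overdub → 2
Fri 19:00 start Sectional Soundcheck → 3
Fri 20:00 end Vocals Take → 2
Fri 23:00 end Sectional Overdub → 1
Fri 23:00 end Sectional Soundcheck → 0
Sat 07:00 start Dress Session → 1
Sat 11:00 start Rhythm Soundcheck → 2
Sat 15:00 end Dress Session → 1
Sat 19:00 end Rhythm Soundcheck → 0
Sun 07:00 start Chamber Rehearsal → 1
Sun 07:00 start Soloist Mixing → 2
Sun 08:00 start Strings Mixing → 3
Sun 10:00 end Chamber Rehearsal → 2
Sun 10:00 start Rhythm Overdub → 3
Sun 15:00 end Rhythm Overdub → 2
Sun 15:00 end Soloist Mixing → 1
Sun 16:00 end Strings Mixing → 0
Peak is 3, at Fri 19:00 (Sectional Overdub, Sectional Soundcheck, Vocals Take).

3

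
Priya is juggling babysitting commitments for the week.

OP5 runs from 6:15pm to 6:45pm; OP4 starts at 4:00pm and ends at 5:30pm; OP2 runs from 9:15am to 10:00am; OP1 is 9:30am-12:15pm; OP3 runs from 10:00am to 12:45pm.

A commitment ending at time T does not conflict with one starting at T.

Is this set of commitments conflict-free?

No

Two intervals overlap when each starts before the other ends.
Sorted by start: OP2, OP1, OP3, OP4, OP5.
OP1 starts before OP2 ends → OP2 and OP1 overlap.
That's a conflict, so the schedule is not conflict-free.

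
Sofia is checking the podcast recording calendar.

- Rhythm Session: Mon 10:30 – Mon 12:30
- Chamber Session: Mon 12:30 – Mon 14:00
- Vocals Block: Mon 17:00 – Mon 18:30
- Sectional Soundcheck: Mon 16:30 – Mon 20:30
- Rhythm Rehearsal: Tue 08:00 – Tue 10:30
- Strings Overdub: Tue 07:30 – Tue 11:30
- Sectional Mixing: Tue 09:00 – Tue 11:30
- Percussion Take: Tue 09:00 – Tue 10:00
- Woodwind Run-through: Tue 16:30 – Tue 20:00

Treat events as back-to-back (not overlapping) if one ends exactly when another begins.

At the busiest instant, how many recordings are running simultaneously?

Sweep the timeline, counting +1 at each start and −1 at each end (ends before starts at a tie):
Mon 10:30 start Rhythm Session → 1
Mon 12:30 end Rhythm Session → 0
Mon 12:30 start Chamber Session → 1
Mon 14:00 end Chamber Session → 0
Mon 16:30 start Sectional Soundcheck → 1
Mon 17:00 start Vocals Block → 2
Mon 18:30 end Vocals Block → 1
Mon 20:30 end Sectional Soundcheck → 0
Tue 07:30 start Strings Overdub → 1
Tue 08:00 start Rhythm Rehearsal → 2
Tue 09:00 start Percussion Take → 3
Tue 09:00 start Sectional Mixing → 4
Tue 10:00 end Percussion Take → 3
Tue 10:30 end Rhythm Rehearsal → 2
Tue 11:30 end Sectional Mixing → 1
Tue 11:30 end Strings Overdub → 0
Tue 16:30 start Woodwind Run-through → 1
Tue 20:00 end Woodwind Run-through → 0
Peak is 4, at Tue 09:00 (Percussion Take, Rhythm Rehearsal, Sectional Mixing, Strings Overdub).

4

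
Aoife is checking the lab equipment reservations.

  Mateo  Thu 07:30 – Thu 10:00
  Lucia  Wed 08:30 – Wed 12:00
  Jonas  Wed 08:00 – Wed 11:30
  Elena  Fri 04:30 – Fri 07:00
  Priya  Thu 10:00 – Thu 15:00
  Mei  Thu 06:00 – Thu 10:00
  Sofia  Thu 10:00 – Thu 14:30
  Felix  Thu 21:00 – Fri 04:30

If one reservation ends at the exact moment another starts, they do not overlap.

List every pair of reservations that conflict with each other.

Check each pair: they overlap iff neither finishes before the other starts.
Sorted by start: Jonas, Lucia, Mei, Mateo, Sofia, Priya, Felix, Elena.
Lucia starts before Jonas ends → Jonas and Lucia overlap.
Mei starts after Jonas ends, so Jonas has no further overlaps.
Mei starts after Lucia ends, so Lucia has no further overlaps.
Mateo starts before Mei ends → Mei and Mateo overlap.
Sofia starts exactly when Mei ends (back-to-back, no overlap), so Mei has no further overlaps.
Sofia starts exactly when Mateo ends (back-to-back, no overlap), so Mateo has no further overlaps.
Priya starts before Sofia ends → Sofia and Priya overlap.
Felix starts after Sofia ends, so Sofia has no further overlaps.
Felix starts after Priya ends, so Priya has no further overlaps.
Elena starts exactly when Felix ends (back-to-back, no overlap).

Jonas & Lucia, Mateo & Mei, Priya & Sofia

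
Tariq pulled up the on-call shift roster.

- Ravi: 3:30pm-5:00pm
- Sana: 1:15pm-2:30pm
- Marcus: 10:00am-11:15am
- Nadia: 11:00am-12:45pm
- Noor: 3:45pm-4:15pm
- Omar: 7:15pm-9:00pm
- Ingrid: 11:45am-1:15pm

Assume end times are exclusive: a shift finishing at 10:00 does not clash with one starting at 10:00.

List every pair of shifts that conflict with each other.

Ingrid & Nadia, Marcus & Nadia, Noor & Ravi

Two intervals overlap when each starts before the other ends.
Sorted by start: Marcus, Nadia, Ingrid, Sana, Ravi, Noor, Omar.
Nadia starts before Marcus ends → Marcus and Nadia overlap.
Ingrid starts after Marcus ends — done with Marcus.
Ingrid starts before Nadia ends → Nadia and Ingrid overlap.
Sana starts after Nadia ends — done with Nadia.
Sana starts exactly when Ingrid ends (back-to-back, no overlap) — done with Ingrid.
Ravi starts after Sana ends — done with Sana.
Noor starts before Ravi ends → Ravi and Noor overlap.
Omar starts after Ravi ends.
Omar starts after Noor ends.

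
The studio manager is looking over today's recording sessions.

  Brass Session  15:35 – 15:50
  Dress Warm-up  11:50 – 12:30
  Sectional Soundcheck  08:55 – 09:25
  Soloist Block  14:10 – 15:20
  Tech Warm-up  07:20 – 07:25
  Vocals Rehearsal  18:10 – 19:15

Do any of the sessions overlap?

No

Sorted by start: Tech Warm-up, Sectional Soundcheck, Dress Warm-up, Soloist Block, Brass Session, Vocals Rehearsal.
Sectional Soundcheck starts after Tech Warm-up ends, so Tech Warm-up has no further overlaps.
Dress Warm-up starts after Sectional Soundcheck ends, so Sectional Soundcheck has no further overlaps.
Soloist Block starts after Dress Warm-up ends, so Dress Warm-up has no further overlaps.
Brass Session starts after Soloist Block ends, so Soloist Block has no further overlaps.
Vocals Rehearsal starts after Brass Session ends.
Every pair is clear; the schedule has no overlaps.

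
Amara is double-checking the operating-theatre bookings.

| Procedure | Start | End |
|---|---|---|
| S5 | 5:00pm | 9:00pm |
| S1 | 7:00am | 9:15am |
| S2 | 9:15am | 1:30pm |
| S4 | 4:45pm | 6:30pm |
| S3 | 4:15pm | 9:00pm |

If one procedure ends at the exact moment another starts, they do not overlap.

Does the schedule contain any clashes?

Sorted by start: S1, S2, S3, S4, S5.
S2 starts exactly when S1 ends (back-to-back, no overlap), so nothing later overlaps S1 either.
S3 starts after S2 ends, so nothing later overlaps S2 either.
S4 starts before S3 ends → S3 and S4 overlap.
That's a conflict, so the schedule is not conflict-free.

Yes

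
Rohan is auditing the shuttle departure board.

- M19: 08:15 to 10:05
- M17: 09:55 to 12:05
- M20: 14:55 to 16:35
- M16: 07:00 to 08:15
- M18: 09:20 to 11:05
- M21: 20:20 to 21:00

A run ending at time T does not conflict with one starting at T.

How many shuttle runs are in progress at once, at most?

3

Walk through starts and ends in time order (an end at T is processed before a start at T):
07:00 start M16 → 1
08:15 end M16 → 0
08:15 start M19 → 1
09:20 start M18 → 2
09:55 start M17 → 3
10:05 end M19 → 2
11:05 end M18 → 1
12:05 end M17 → 0
14:55 start M20 → 1
16:35 end M20 → 0
20:20 start M21 → 1
21:00 end M21 → 0
Peak is 3, at 09:55 (M17, M18, M19).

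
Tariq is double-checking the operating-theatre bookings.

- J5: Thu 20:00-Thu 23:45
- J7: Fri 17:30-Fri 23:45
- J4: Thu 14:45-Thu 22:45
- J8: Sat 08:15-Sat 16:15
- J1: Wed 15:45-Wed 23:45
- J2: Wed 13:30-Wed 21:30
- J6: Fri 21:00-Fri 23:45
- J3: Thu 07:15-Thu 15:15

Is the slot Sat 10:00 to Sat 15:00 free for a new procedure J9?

No — it overlaps J8

J2: ends Wed 21:30 at or before J9 starts Sat 10:00 → clear.
J1: ends Wed 23:45 at or before J9 starts Sat 10:00 → clear.
J3: ends Thu 15:15 at or before J9 starts Sat 10:00 → clear.
J4: ends Thu 22:45 at or before J9 starts Sat 10:00 → clear.
J5: ends Thu 23:45 at or before J9 starts Sat 10:00 → clear.
J7: ends Fri 23:45 at or before J9 starts Sat 10:00 → clear.
J6: ends Fri 23:45 at or before J9 starts Sat 10:00 → clear.
J8: starts Sat 08:15 before J9 ends Sat 15:00, and ends Sat 16:15 after J9 starts Sat 10:00 → overlap.
J9 overlaps J8.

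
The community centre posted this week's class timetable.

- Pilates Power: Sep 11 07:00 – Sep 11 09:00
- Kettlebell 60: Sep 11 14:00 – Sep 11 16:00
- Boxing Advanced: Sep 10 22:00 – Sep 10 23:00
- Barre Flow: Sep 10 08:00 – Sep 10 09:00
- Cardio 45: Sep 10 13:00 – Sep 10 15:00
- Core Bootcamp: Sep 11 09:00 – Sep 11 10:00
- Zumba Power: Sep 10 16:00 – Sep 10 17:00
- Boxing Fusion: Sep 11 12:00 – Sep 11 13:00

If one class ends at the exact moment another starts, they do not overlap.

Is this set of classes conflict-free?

Yes

Sorted by start: Barre Flow, Cardio 45, Zumba Power, Boxing Advanced, Pilates Power, Core Bootcamp, Boxing Fusion, Kettlebell 60.
Cardio 45 starts after Barre Flow ends, so nothing later overlaps Barre Flow either.
Zumba Power starts after Cardio 45 ends, so nothing later overlaps Cardio 45 either.
Boxing Advanced starts after Zumba Power ends, so nothing later overlaps Zumba Power either.
Pilates Power starts after Boxing Advanced ends, so nothing later overlaps Boxing Advanced either.
Core Bootcamp starts exactly when Pilates Power ends (back-to-back, no overlap), so nothing later overlaps Pilates Power either.
Boxing Fusion starts after Core Bootcamp ends, so nothing later overlaps Core Bootcamp either.
Kettlebell 60 starts after Boxing Fusion ends.
Every pair is clear; the schedule has no overlaps.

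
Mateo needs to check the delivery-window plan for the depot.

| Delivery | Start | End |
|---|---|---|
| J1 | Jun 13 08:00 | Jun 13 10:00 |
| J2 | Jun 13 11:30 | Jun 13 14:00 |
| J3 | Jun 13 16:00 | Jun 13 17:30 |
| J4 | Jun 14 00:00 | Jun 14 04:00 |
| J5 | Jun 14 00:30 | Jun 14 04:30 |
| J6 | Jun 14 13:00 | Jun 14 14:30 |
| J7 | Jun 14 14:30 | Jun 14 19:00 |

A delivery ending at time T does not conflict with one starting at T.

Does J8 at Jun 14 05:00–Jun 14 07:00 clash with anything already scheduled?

J1: ends Jun 13 10:00 at or before J8 starts Jun 14 05:00 → clear.
J2: ends Jun 13 14:00 at or before J8 starts Jun 14 05:00 → clear.
J3: ends Jun 13 17:30 at or before J8 starts Jun 14 05:00 → clear.
J4: ends Jun 14 04:00 at or before J8 starts Jun 14 05:00 → clear.
J5: ends Jun 14 04:30 at or before J8 starts Jun 14 05:00 → clear.
J6: starts Jun 14 13:00 at or after J8 ends Jun 14 07:00 → clear.
J7: starts Jun 14 14:30 at or after J8 ends Jun 14 07:00 → clear.

No — it doesn't clash with anything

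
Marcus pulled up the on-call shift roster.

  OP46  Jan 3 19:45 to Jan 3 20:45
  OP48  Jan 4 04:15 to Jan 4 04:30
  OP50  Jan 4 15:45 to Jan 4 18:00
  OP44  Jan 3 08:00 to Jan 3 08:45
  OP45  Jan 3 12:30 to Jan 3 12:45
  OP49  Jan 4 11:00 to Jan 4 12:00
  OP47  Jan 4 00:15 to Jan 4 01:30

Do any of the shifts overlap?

No

Check each pair: they overlap iff neither finishes before the other starts.
Sorted by start: OP44, OP45, OP46, OP47, OP48, OP49, OP50.
OP45 starts after OP44 ends, so nothing later overlaps OP44 either.
OP46 starts after OP45 ends, so nothing later overlaps OP45 either.
OP47 starts after OP46 ends, so nothing later overlaps OP46 either.
OP48 starts after OP47 ends, so nothing later overlaps OP47 either.
OP49 starts after OP48 ends, so nothing later overlaps OP48 either.
OP50 starts after OP49 ends.
Every pair is clear; the schedule has no overlaps.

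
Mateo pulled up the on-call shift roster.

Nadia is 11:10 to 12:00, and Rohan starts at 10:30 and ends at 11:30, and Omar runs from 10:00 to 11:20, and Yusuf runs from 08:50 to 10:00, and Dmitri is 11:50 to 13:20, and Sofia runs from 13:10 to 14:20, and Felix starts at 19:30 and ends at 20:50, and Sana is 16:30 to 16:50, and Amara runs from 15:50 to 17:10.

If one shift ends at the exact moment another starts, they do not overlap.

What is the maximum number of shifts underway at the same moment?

3

Sort all start/end points and keep a running count:
08:50 start Yusuf → 1
10:00 end Yusuf → 0
10:00 start Omar → 1
10:30 start Rohan → 2
11:10 start Nadia → 3
11:20 end Omar → 2
11:30 end Rohan → 1
11:50 start Dmitri → 2
12:00 end Nadia → 1
13:10 start Sofia → 2
13:20 end Dmitri → 1
14:20 end Sofia → 0
15:50 start Amara → 1
16:30 start Sana → 2
16:50 end Sana → 1
17:10 end Amara → 0
19:30 start Felix → 1
20:50 end Felix → 0
Peak is 3, at 11:10 (Nadia, Omar, Rohan).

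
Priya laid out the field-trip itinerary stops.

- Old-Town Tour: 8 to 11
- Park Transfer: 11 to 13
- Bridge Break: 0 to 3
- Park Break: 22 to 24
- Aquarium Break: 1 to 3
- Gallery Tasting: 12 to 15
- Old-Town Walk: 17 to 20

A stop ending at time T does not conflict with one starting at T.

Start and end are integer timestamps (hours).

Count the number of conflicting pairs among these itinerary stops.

Check each pair: they overlap iff neither finishes before the other starts.
Sorted by start: Bridge Break, Aquarium Break, Old-Town Tour, Park Transfer, Gallery Tasting, Old-Town Walk, Park Break.
Aquarium Break starts before Bridge Break ends → Bridge Break and Aquarium Break overlap.
Old-Town Tour starts after Bridge Break ends, so nothing later overlaps Bridge Break either.
Old-Town Tour starts after Aquarium Break ends, so nothing later overlaps Aquarium Break either.
Park Transfer starts exactly when Old-Town Tour ends (back-to-back, no overlap), so nothing later overlaps Old-Town Tour either.
Gallery Tasting starts before Park Transfer ends → Park Transfer and Gallery Tasting overlap.
Old-Town Walk starts after Park Transfer ends, so nothing later overlaps Park Transfer either.
Old-Town Walk starts after Gallery Tasting ends, so nothing later overlaps Gallery Tasting either.
Park Break starts after Old-Town Walk ends.
Overlapping pairs: Aquarium Break & Bridge Break, Gallery Tasting & Park Transfer — 2 in total.

2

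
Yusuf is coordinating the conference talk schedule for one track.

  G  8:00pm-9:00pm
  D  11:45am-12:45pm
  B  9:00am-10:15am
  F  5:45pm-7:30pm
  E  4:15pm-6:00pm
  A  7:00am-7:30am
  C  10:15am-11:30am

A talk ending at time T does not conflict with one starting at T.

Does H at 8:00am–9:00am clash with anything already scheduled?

A: ends 7:30am at or before H starts 8:00am → clear.
B: starts 9:00am at or after H ends 9:00am → clear.
C: starts 10:15am at or after H ends 9:00am → clear.
D: starts 11:45am at or after H ends 9:00am → clear.
E: starts 4:15pm at or after H ends 9:00am → clear.
F: starts 5:45pm at or after H ends 9:00am → clear.
G: starts 8:00pm at or after H ends 9:00am → clear.

No — it doesn't clash with anything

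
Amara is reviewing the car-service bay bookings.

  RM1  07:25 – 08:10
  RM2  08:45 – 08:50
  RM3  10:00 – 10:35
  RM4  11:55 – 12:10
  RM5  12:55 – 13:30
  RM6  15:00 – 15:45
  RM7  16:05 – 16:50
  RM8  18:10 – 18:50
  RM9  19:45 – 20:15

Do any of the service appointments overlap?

Check each pair: they overlap iff neither finishes before the other starts.
Sorted by start: RM1, RM2, RM3, RM4, RM5, RM6, RM7, RM8, RM9.
RM2 starts after RM1 ends — done with RM1.
RM3 starts after RM2 ends — done with RM2.
RM4 starts after RM3 ends — done with RM3.
RM5 starts after RM4 ends — done with RM4.
RM6 starts after RM5 ends — done with RM5.
RM7 starts after RM6 ends — done with RM6.
RM8 starts after RM7 ends — done with RM7.
RM9 starts after RM8 ends.
Every pair is clear; the schedule has no overlaps.

No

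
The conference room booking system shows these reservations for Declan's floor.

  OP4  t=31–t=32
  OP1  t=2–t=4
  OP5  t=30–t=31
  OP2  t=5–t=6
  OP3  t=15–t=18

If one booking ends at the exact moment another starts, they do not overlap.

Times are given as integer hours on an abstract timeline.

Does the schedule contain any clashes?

No

Sorted by start: OP1, OP2, OP3, OP5, OP4.
OP2 starts after OP1 ends — done with OP1.
OP3 starts after OP2 ends — done with OP2.
OP5 starts after OP3 ends — done with OP3.
OP4 starts exactly when OP5 ends (back-to-back, no overlap).
Every pair is clear; the schedule has no overlaps.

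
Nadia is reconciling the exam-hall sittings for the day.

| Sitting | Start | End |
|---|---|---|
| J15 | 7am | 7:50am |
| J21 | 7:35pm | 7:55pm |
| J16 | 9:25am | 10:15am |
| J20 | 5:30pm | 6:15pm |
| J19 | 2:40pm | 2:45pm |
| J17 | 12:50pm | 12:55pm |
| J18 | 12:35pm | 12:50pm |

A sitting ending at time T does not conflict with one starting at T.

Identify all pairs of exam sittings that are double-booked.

none

Check each pair: they overlap iff neither finishes before the other starts.
Sorted by start: J15, J16, J18, J17, J19, J20, J21.
J16 starts after J15 ends; J15 is clear from here.
J18 starts after J16 ends; J16 is clear from here.
J17 starts exactly when J18 ends (back-to-back, no overlap); J18 is clear from here.
J19 starts after J17 ends; J17 is clear from here.
J20 starts after J19 ends; J19 is clear from here.
J21 starts after J20 ends.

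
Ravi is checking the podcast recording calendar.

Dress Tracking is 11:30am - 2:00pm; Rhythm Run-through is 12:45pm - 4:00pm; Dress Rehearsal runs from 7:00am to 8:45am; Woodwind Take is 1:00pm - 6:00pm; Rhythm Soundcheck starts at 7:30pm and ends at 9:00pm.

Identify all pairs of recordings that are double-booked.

Dress Tracking & Rhythm Run-through, Dress Tracking & Woodwind Take, Rhythm Run-through & Woodwind Take

Check each pair: they overlap iff neither finishes before the other starts.
Sorted by start: Dress Rehearsal, Dress Tracking, Rhythm Run-through, Woodwind Take, Rhythm Soundcheck.
Dress Tracking starts after Dress Rehearsal ends, so nothing later overlaps Dress Rehearsal either.
Rhythm Run-through starts before Dress Tracking ends → Dress Tracking and Rhythm Run-through overlap.
Woodwind Take starts before Dress Tracking ends → Dress Tracking and Woodwind Take overlap.
Rhythm Soundcheck starts after Dress Tracking ends.
Woodwind Take starts before Rhythm Run-through ends → Rhythm Run-through and Woodwind Take overlap.
Rhythm Soundcheck starts after Rhythm Run-through ends.
Rhythm Soundcheck starts after Woodwind Take ends.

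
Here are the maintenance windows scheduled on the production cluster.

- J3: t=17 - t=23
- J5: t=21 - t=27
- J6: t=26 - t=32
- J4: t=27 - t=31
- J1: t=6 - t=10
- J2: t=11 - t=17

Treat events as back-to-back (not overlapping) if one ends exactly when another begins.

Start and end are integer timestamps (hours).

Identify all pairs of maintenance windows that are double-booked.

J3 & J5, J4 & J6, J5 & J6

Sorted by start: J1, J2, J3, J5, J6, J4.
J2 starts after J1 ends, so nothing later overlaps J1 either.
J3 starts exactly when J2 ends (back-to-back, no overlap), so nothing later overlaps J2 either.
J5 starts before J3 ends → J3 and J5 overlap.
J6 starts after J3 ends, so nothing later overlaps J3 either.
J6 starts before J5 ends → J5 and J6 overlap.
J4 starts exactly when J5 ends (back-to-back, no overlap).
J4 starts before J6 ends → J6 and J4 overlap.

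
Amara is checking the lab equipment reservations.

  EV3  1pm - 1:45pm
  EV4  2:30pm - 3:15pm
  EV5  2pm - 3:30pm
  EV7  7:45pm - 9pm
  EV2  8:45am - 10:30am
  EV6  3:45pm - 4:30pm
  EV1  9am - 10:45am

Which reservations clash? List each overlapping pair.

Two intervals overlap when each starts before the other ends.
Sorted by start: EV2, EV1, EV3, EV5, EV4, EV6, EV7.
EV1 starts before EV2 ends → EV2 and EV1 overlap.
EV3 starts after EV2 ends — done with EV2.
EV3 starts after EV1 ends — done with EV1.
EV5 starts after EV3 ends — done with EV3.
EV4 starts before EV5 ends → EV5 and EV4 overlap.
EV6 starts after EV5 ends — done with EV5.
EV6 starts after EV4 ends — done with EV4.
EV7 starts after EV6 ends.

EV1 & EV2, EV4 & EV5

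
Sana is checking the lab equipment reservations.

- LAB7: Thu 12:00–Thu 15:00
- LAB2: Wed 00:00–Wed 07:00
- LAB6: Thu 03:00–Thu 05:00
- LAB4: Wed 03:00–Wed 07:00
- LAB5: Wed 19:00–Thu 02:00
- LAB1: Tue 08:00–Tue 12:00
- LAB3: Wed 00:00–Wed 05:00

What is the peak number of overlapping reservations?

Sort all start/end points and keep a running count:
Tue 08:00 start LAB1 → 1
Tue 12:00 end LAB1 → 0
Wed 00:00 start LAB2 → 1
Wed 00:00 start LAB3 → 2
Wed 03:00 start LAB4 → 3
Wed 05:00 end LAB3 → 2
Wed 07:00 end LAB2 → 1
Wed 07:00 end LAB4 → 0
Wed 19:00 start LAB5 → 1
Thu 02:00 end LAB5 → 0
Thu 03:00 start LAB6 → 1
Thu 05:00 end LAB6 → 0
Thu 12:00 start LAB7 → 1
Thu 15:00 end LAB7 → 0
Peak is 3, at Wed 03:00 (LAB2, LAB3, LAB4).

3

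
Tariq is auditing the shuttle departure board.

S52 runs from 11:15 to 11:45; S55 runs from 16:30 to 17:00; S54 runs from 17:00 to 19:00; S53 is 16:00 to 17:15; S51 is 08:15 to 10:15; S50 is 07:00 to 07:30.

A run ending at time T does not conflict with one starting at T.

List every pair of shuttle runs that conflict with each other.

Sorted by start: S50, S51, S52, S53, S55, S54.
S51 starts after S50 ends, so S50 has no further overlaps.
S52 starts after S51 ends, so S51 has no further overlaps.
S53 starts after S52 ends, so S52 has no further overlaps.
S55 starts before S53 ends → S53 and S55 overlap.
S54 starts before S53 ends → S53 and S54 overlap.
S54 starts exactly when S55 ends (back-to-back, no overlap).

S53 & S54, S53 & S55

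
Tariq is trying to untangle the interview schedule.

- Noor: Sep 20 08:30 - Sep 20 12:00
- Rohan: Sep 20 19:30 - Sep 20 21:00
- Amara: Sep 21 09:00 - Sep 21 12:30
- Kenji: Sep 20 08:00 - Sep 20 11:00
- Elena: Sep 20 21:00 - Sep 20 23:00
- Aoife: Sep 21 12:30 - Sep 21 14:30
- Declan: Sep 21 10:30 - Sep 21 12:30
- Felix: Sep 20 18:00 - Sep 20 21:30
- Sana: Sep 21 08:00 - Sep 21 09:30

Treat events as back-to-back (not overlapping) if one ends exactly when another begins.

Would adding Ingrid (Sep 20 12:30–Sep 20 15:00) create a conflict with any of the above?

No — it doesn't clash with anything

Kenji: ends Sep 20 11:00 at or before Ingrid starts Sep 20 12:30 → clear.
Noor: ends Sep 20 12:00 at or before Ingrid starts Sep 20 12:30 → clear.
Felix: starts Sep 20 18:00 at or after Ingrid ends Sep 20 15:00 → clear.
Rohan: starts Sep 20 19:30 at or after Ingrid ends Sep 20 15:00 → clear.
Elena: starts Sep 20 21:00 at or after Ingrid ends Sep 20 15:00 → clear.
Sana: starts Sep 21 08:00 at or after Ingrid ends Sep 20 15:00 → clear.
Amara: starts Sep 21 09:00 at or after Ingrid ends Sep 20 15:00 → clear.
Declan: starts Sep 21 10:30 at or after Ingrid ends Sep 20 15:00 → clear.
Aoife: starts Sep 21 12:30 at or after Ingrid ends Sep 20 15:00 → clear.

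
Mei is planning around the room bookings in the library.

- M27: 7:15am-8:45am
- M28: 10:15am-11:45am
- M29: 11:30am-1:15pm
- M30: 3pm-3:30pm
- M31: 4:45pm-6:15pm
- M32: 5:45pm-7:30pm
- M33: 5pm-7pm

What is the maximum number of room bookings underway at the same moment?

Sort all start/end points and keep a running count:
7:15am start M27 → 1
8:45am end M27 → 0
10:15am start M28 → 1
11:30am start M29 → 2
11:45am end M28 → 1
1:15pm end M29 → 0
3pm start M30 → 1
3:30pm end M30 → 0
4:45pm start M31 → 1
5pm start M33 → 2
5:45pm start M32 → 3
6:15pm end M31 → 2
7pm end M33 → 1
7:30pm end M32 → 0
Peak is 3, at 5:45pm (M31, M32, M33).

3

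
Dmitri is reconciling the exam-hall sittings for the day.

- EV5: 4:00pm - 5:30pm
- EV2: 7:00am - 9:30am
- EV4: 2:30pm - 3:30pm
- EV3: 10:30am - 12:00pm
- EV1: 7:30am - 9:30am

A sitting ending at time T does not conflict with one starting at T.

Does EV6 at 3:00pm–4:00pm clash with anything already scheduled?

Yes — it overlaps EV4

EV2: ends 9:30am at or before EV6 starts 3:00pm → clear.
EV1: ends 9:30am at or before EV6 starts 3:00pm → clear.
EV3: ends 12:00pm at or before EV6 starts 3:00pm → clear.
EV4: starts 2:30pm before EV6 ends 4:00pm, and ends 3:30pm after EV6 starts 3:00pm → overlap.
EV5: starts 4:00pm at or after EV6 ends 4:00pm → clear.
EV6 overlaps EV4.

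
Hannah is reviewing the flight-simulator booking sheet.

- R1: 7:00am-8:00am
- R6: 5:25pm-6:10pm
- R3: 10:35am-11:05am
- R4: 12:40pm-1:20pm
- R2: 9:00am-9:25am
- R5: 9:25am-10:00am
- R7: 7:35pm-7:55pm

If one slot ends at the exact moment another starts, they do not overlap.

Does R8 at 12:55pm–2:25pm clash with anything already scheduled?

Yes — it overlaps R4

R1: ends 8:00am at or before R8 starts 12:55pm → clear.
R2: ends 9:25am at or before R8 starts 12:55pm → clear.
R5: ends 10:00am at or before R8 starts 12:55pm → clear.
R3: ends 11:05am at or before R8 starts 12:55pm → clear.
R4: starts 12:40pm before R8 ends 2:25pm, and ends 1:20pm after R8 starts 12:55pm → overlap.
R6: starts 5:25pm at or after R8 ends 2:25pm → clear.
R7: starts 7:35pm at or after R8 ends 2:25pm → clear.
R8 overlaps R4.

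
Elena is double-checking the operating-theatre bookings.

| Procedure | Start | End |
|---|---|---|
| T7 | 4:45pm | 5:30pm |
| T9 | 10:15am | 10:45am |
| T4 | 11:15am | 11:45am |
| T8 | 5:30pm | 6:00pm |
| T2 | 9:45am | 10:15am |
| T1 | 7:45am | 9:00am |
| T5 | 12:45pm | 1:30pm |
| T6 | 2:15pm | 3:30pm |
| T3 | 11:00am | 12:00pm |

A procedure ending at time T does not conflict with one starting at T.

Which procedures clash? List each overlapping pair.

Two intervals overlap when each starts before the other ends.
Sorted by start: T1, T2, T9, T3, T4, T5, T6, T7, T8.
T2 starts after T1 ends, so nothing later overlaps T1 either.
T9 starts exactly when T2 ends (back-to-back, no overlap), so nothing later overlaps T2 either.
T3 starts after T9 ends, so nothing later overlaps T9 either.
T4 starts before T3 ends → T3 and T4 overlap.
T5 starts after T3 ends, so nothing later overlaps T3 either.
T5 starts after T4 ends, so nothing later overlaps T4 either.
T6 starts after T5 ends, so nothing later overlaps T5 either.
T7 starts after T6 ends, so nothing later overlaps T6 either.
T8 starts exactly when T7 ends (back-to-back, no overlap).

T3 & T4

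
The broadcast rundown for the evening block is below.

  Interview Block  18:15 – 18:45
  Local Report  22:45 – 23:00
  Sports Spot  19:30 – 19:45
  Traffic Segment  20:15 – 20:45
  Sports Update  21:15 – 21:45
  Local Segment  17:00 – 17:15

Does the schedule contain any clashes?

No

Check each pair: they overlap iff neither finishes before the other starts.
Sorted by start: Local Segment, Interview Block, Sports Spot, Traffic Segment, Sports Update, Local Report.
Interview Block starts after Local Segment ends, so nothing later overlaps Local Segment either.
Sports Spot starts after Interview Block ends, so nothing later overlaps Interview Block either.
Traffic Segment starts after Sports Spot ends, so nothing later overlaps Sports Spot either.
Sports Update starts after Traffic Segment ends, so nothing later overlaps Traffic Segment either.
Local Report starts after Sports Update ends.
Every pair is clear; the schedule has no overlaps.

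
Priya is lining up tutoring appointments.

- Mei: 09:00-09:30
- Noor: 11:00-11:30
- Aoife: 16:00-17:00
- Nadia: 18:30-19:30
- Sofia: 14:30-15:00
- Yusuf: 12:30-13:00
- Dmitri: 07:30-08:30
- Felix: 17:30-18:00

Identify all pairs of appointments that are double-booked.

Sorted by start: Dmitri, Mei, Noor, Yusuf, Sofia, Aoife, Felix, Nadia.
Mei starts after Dmitri ends — done with Dmitri.
Noor starts after Mei ends — done with Mei.
Yusuf starts after Noor ends — done with Noor.
Sofia starts after Yusuf ends — done with Yusuf.
Aoife starts after Sofia ends — done with Sofia.
Felix starts after Aoife ends — done with Aoife.
Nadia starts after Felix ends.

no conflicts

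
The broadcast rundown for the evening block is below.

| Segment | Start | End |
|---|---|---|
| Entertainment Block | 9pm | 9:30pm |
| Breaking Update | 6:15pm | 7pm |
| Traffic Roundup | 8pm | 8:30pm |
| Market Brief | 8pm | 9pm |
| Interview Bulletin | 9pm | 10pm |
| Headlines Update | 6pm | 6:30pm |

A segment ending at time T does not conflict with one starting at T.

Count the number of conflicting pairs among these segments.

3

Sorted by start: Headlines Update, Breaking Update, Market Brief, Traffic Roundup, Entertainment Block, Interview Bulletin.
Breaking Update starts before Headlines Update ends → Headlines Update and Breaking Update overlap.
Market Brief starts after Headlines Update ends, so nothing later overlaps Headlines Update either.
Market Brief starts after Breaking Update ends, so nothing later overlaps Breaking Update either.
Traffic Roundup starts before Market Brief ends → Market Brief and Traffic Roundup overlap.
Entertainment Block starts exactly when Market Brief ends (back-to-back, no overlap), so nothing later overlaps Market Brief either.
Entertainment Block starts after Traffic Roundup ends, so nothing later overlaps Traffic Roundup either.
Interview Bulletin starts before Entertainment Block ends → Entertainment Block and Interview Bulletin overlap.
Overlapping pairs: Breaking Update & Headlines Update, Entertainment Block & Interview Bulletin, Market Brief & Traffic Roundup — 3 in total.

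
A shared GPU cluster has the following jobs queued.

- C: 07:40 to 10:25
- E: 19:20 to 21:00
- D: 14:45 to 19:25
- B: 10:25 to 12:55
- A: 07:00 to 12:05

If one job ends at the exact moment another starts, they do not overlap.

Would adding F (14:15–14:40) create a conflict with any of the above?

A: ends 12:05 at or before F starts 14:15 → clear.
C: ends 10:25 at or before F starts 14:15 → clear.
B: ends 12:55 at or before F starts 14:15 → clear.
D: starts 14:45 at or after F ends 14:40 → clear.
E: starts 19:20 at or after F ends 14:40 → clear.

No — it doesn't clash with anything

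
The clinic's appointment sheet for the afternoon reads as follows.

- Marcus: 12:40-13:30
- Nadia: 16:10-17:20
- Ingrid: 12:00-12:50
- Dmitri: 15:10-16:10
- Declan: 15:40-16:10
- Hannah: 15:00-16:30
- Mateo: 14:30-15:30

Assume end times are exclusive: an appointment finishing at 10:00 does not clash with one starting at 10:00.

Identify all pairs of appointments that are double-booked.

Sorted by start: Ingrid, Marcus, Mateo, Hannah, Dmitri, Declan, Nadia.
Marcus starts before Ingrid ends → Ingrid and Marcus overlap.
Mateo starts after Ingrid ends; Ingrid is clear from here.
Mateo starts after Marcus ends; Marcus is clear from here.
Hannah starts before Mateo ends → Mateo and Hannah overlap.
Dmitri starts before Mateo ends → Mateo and Dmitri overlap.
Declan starts after Mateo ends; Mateo is clear from here.
Dmitri starts before Hannah ends → Hannah and Dmitri overlap.
Declan starts before Hannah ends → Hannah and Declan overlap.
Nadia starts before Hannah ends → Hannah and Nadia overlap.
Declan starts before Dmitri ends → Dmitri and Declan overlap.
Nadia starts exactly when Dmitri ends (back-to-back, no overlap).
Nadia starts exactly when Declan ends (back-to-back, no overlap).

Declan & Dmitri, Declan & Hannah, Dmitri & Hannah, Dmitri & Mateo, Hannah & Mateo, Hannah & Nadia, Ingrid & Marcus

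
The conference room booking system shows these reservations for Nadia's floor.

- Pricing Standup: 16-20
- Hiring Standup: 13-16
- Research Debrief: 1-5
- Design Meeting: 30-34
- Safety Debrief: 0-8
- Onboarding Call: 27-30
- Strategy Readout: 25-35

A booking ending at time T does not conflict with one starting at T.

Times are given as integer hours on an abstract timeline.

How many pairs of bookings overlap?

Check each pair: they overlap iff neither finishes before the other starts.
Sorted by start: Safety Debrief, Research Debrief, Hiring Standup, Pricing Standup, Strategy Readout, Onboarding Call, Design Meeting.
Research Debrief starts before Safety Debrief ends → Safety Debrief and Research Debrief overlap.
Hiring Standup starts after Safety Debrief ends, so nothing later overlaps Safety Debrief either.
Hiring Standup starts after Research Debrief ends, so nothing later overlaps Research Debrief either.
Pricing Standup starts exactly when Hiring Standup ends (back-to-back, no overlap), so nothing later overlaps Hiring Standup either.
Strategy Readout starts after Pricing Standup ends, so nothing later overlaps Pricing Standup either.
Onboarding Call starts before Strategy Readout ends → Strategy Readout and Onboarding Call overlap.
Design Meeting starts before Strategy Readout ends → Strategy Readout and Design Meeting overlap.
Design Meeting starts exactly when Onboarding Call ends (back-to-back, no overlap).
Overlapping pairs: Design Meeting & Strategy Readout, Onboarding Call & Strategy Readout, Research Debrief & Safety Debrief — 3 in total.

3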